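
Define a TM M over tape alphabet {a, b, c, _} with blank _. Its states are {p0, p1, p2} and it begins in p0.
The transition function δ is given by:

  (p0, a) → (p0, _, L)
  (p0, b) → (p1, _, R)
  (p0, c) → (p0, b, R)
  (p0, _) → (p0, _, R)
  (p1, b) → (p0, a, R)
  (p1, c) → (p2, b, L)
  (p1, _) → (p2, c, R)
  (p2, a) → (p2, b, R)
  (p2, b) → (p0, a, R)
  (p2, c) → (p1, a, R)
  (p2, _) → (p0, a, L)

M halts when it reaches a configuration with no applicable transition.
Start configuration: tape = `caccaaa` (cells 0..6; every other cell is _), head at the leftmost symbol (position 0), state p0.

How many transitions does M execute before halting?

p0 | [c]accaaa_   read c → write b, move R, go to p0
p0 | b[a]ccaaa_   read a → write _, move L, go to p0
p0 | [b]_ccaaa_   read b → write _, move R, go to p1
p1 | _[_]ccaaa_   read _ → write c, move R, go to p2
p2 | _c[c]caaa_   read c → write a, move R, go to p1
p1 | _ca[c]aaa_   read c → write b, move L, go to p2
p2 | _c[a]baaa_   read a → write b, move R, go to p2
p2 | _cb[b]aaa_   read b → write a, move R, go to p0
p0 | _cba[a]aa_   read a → write _, move L, go to p0
p0 | _cb[a]_aa_   read a → write _, move L, go to p0
p0 | _c[b]__aa_   read b → write _, move R, go to p1
p1 | _c_[_]_aa_   read _ → write c, move R, go to p2
p2 | _c_c[_]aa_   read _ → write a, move L, go to p0
p0 | _c_[c]aaa_   read c → write b, move R, go to p0
p0 | _c_b[a]aa_   read a → write _, move L, go to p0
p0 | _c_[b]_aa_   read b → write _, move R, go to p1
p1 | _c__[_]aa_   read _ → write c, move R, go to p2
p2 | _c__c[a]a_   read a → write b, move R, go to p2
p2 | _c__cb[a]_   read a → write b, move R, go to p2
p2 | _c__cbb[_]   read _ → write a, move L, go to p0
p0 | _c__cb[b]a   read b → write _, move R, go to p1
p1 | _c__cb_[a]
M halts after 21 transitions.

21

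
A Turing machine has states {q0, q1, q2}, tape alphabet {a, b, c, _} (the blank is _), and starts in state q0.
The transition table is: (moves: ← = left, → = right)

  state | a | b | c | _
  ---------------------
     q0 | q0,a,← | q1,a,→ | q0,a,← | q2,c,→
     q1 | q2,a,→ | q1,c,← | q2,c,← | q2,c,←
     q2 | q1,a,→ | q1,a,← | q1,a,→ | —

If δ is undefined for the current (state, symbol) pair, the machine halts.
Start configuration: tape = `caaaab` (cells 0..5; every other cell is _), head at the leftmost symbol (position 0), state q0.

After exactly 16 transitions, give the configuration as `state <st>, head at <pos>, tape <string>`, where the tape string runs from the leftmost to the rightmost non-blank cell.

q0 | _[c]aaaab_   read c → write a, move ←, go to q0
q0 | [_]aaaaab_   read _ → write c, move →, go to q2
q2 | c[a]aaaab_   read a → write a, move →, go to q1
q1 | ca[a]aaab_   read a → write a, move →, go to q2
q2 | caa[a]aab_   read a → write a, move →, go to q1
q1 | caaa[a]ab_   read a → write a, move →, go to q2
q2 | caaaa[a]b_   read a → write a, move →, go to q1
q1 | caaaaa[b]_   read b → write c, move ←, go to q1
q1 | caaaa[a]c_   read a → write a, move →, go to q2
q2 | caaaaa[c]_   read c → write a, move →, go to q1
q1 | caaaaaa[_]   read _ → write c, move ←, go to q2
q2 | caaaaa[a]c   read a → write a, move →, go to q1
q1 | caaaaaa[c]   read c → write c, move ←, go to q2
q2 | caaaaa[a]c   read a → write a, move →, go to q1
q1 | caaaaaa[c]   read c → write c, move ←, go to q2
q2 | caaaaa[a]c   read a → write a, move →, go to q1
q1 | caaaaaa[c]
After 16 steps: state q1, head at 6, tape caaaaaac.

state q1, head at 6, tape caaaaaac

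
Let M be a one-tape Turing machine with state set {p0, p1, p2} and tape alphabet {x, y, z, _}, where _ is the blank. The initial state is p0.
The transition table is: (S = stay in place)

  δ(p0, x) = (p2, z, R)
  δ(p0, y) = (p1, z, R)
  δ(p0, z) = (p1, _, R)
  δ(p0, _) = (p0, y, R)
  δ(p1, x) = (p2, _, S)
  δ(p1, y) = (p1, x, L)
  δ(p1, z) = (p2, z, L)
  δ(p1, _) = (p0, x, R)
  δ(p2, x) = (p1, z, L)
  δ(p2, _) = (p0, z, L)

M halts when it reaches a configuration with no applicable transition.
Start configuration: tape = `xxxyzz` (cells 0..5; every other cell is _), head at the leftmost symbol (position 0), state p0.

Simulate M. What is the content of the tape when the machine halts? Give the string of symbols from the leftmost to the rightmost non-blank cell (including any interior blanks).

state=p0 head=0 tape=__[x]xxyzz   (p0,x)→(p2,z,R)
state=p2 head=1 tape=__z[x]xyzz   (p2,x)→(p1,z,L)
state=p1 head=0 tape=__[z]zxyzz   (p1,z)→(p2,z,L)
state=p2 head=-1 tape=_[_]zzxyzz   (p2,_)→(p0,z,L)
state=p0 head=-2 tape=[_]zzzxyzz   (p0,_)→(p0,y,R)
state=p0 head=-1 tape=y[z]zzxyzz   (p0,z)→(p1,_,R)
state=p1 head=0 tape=y_[z]zxyzz   (p1,z)→(p2,z,L)
state=p2 head=-1 tape=y[_]zzxyzz   (p2,_)→(p0,z,L)
state=p0 head=-2 tape=[y]zzzxyzz   (p0,y)→(p1,z,R)
state=p1 head=-1 tape=z[z]zzxyzz   (p1,z)→(p2,z,L)
state=p2 head=-2 tape=[z]zzzxyzz
The non-blank tape span at halt is zzzzxyzz.

zzzzxyzz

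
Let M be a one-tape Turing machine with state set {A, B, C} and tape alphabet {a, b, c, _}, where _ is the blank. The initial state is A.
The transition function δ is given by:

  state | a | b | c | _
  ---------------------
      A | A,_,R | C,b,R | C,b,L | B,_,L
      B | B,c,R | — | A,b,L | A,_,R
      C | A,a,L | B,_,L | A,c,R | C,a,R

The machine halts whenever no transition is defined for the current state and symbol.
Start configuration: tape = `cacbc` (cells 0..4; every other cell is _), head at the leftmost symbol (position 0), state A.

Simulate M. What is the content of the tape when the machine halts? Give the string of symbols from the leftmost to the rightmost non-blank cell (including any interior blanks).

c_c_b

state=A head=0 tape=_[c]acbc_   (A,c)→(C,b,L)
state=C head=-1 tape=[_]bacbc_   (C,_)→(C,a,R)
state=C head=0 tape=a[b]acbc_   (C,b)→(B,_,L)
state=B head=-1 tape=[a]_acbc_   (B,a)→(B,c,R)
state=B head=0 tape=c[_]acbc_   (B,_)→(A,_,R)
state=A head=1 tape=c_[a]cbc_   (A,a)→(A,_,R)
state=A head=2 tape=c__[c]bc_   (A,c)→(C,b,L)
state=C head=1 tape=c_[_]bbc_   (C,_)→(C,a,R)
state=C head=2 tape=c_a[b]bc_   (C,b)→(B,_,L)
state=B head=1 tape=c_[a]_bc_   (B,a)→(B,c,R)
state=B head=2 tape=c_c[_]bc_   (B,_)→(A,_,R)
state=A head=3 tape=c_c_[b]c_   (A,b)→(C,b,R)
state=C head=4 tape=c_c_b[c]_   (C,c)→(A,c,R)
state=A head=5 tape=c_c_bc[_]   (A,_)→(B,_,L)
state=B head=4 tape=c_c_b[c]_   (B,c)→(A,b,L)
state=A head=3 tape=c_c_[b]b_   (A,b)→(C,b,R)
state=C head=4 tape=c_c_b[b]_   (C,b)→(B,_,L)
state=B head=3 tape=c_c_[b]__
The non-blank tape span at halt is c_c_b.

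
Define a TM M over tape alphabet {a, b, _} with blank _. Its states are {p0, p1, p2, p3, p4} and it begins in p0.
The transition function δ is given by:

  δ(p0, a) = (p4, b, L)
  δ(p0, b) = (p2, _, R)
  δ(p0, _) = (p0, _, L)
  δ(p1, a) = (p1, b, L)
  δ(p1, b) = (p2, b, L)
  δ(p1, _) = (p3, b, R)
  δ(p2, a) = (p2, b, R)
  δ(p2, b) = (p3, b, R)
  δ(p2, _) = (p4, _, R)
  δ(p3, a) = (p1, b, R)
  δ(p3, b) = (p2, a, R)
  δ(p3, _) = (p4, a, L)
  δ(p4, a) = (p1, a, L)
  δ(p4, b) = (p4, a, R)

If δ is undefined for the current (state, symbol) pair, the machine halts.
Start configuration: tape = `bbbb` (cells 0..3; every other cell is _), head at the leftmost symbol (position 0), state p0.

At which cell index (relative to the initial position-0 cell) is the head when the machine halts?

6

p0 | [b]bbb___   read b → write _, move R, go to p2
p2 | _[b]bb___   read b → write b, move R, go to p3
p3 | _b[b]b___   read b → write a, move R, go to p2
p2 | _ba[b]___   read b → write b, move R, go to p3
p3 | _bab[_]__   read _ → write a, move L, go to p4
p4 | _ba[b]a__   read b → write a, move R, go to p4
p4 | _baa[a]__   read a → write a, move L, go to p1
p1 | _ba[a]a__   read a → write b, move L, go to p1
p1 | _b[a]ba__   read a → write b, move L, go to p1
p1 | _[b]bba__   read b → write b, move L, go to p2
p2 | [_]bbba__   read _ → write _, move R, go to p4
p4 | _[b]bba__   read b → write a, move R, go to p4
p4 | _a[b]ba__   read b → write a, move R, go to p4
p4 | _aa[b]a__   read b → write a, move R, go to p4
p4 | _aaa[a]__   read a → write a, move L, go to p1
p1 | _aa[a]a__   read a → write b, move L, go to p1
p1 | _a[a]ba__   read a → write b, move L, go to p1
p1 | _[a]bba__   read a → write b, move L, go to p1
p1 | [_]bbba__   read _ → write b, move R, go to p3
p3 | b[b]bba__   read b → write a, move R, go to p2
p2 | ba[b]ba__   read b → write b, move R, go to p3
p3 | bab[b]a__   read b → write a, move R, go to p2
p2 | baba[a]__   read a → write b, move R, go to p2
p2 | babab[_]_   read _ → write _, move R, go to p4
p4 | babab_[_]
At halt the head is at cell 6.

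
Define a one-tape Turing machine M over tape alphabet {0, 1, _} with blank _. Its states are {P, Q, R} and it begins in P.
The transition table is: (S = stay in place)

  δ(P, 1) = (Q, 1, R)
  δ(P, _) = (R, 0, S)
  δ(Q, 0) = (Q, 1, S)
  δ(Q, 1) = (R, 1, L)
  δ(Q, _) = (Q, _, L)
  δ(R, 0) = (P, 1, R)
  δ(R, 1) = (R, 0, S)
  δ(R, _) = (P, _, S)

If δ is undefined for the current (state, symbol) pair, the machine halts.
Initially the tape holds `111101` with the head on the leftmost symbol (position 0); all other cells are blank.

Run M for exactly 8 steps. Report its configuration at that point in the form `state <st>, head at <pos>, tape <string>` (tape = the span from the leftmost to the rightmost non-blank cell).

state P, head at 2, tape 111101

P | [1]11101   read 1 → write 1, move R, go to Q
Q | 1[1]1101   read 1 → write 1, move L, go to R
R | [1]11101   read 1 → write 0, move S, go to R
R | [0]11101   read 0 → write 1, move R, go to P
P | 1[1]1101   read 1 → write 1, move R, go to Q
Q | 11[1]101   read 1 → write 1, move L, go to R
R | 1[1]1101   read 1 → write 0, move S, go to R
R | 1[0]1101   read 0 → write 1, move R, go to P
P | 11[1]101
After 8 steps: state P, head at 2, tape 111101.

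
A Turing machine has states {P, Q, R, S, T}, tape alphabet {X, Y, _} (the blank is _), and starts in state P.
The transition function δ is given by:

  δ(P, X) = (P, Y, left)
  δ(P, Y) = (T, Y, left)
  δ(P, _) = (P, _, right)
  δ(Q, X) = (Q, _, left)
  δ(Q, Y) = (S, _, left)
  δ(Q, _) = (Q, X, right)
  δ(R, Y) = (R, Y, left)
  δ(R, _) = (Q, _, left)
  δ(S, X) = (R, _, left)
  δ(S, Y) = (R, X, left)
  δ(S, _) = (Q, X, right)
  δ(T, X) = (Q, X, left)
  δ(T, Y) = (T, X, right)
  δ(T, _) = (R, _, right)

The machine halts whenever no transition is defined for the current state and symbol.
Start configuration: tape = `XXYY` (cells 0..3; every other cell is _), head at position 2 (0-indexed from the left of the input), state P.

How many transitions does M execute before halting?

14

P | __XX[Y]Y   read Y → write Y, move left, go to T
T | __X[X]YY   read X → write X, move left, go to Q
Q | __[X]XYY   read X → write _, move left, go to Q
Q | _[_]_XYY   read _ → write X, move right, go to Q
Q | _X[_]XYY   read _ → write X, move right, go to Q
Q | _XX[X]YY   read X → write _, move left, go to Q
Q | _X[X]_YY   read X → write _, move left, go to Q
Q | _[X]__YY   read X → write _, move left, go to Q
Q | [_]___YY   read _ → write X, move right, go to Q
Q | X[_]__YY   read _ → write X, move right, go to Q
Q | XX[_]_YY   read _ → write X, move right, go to Q
Q | XXX[_]YY   read _ → write X, move right, go to Q
Q | XXXX[Y]Y   read Y → write _, move left, go to S
S | XXX[X]_Y   read X → write _, move left, go to R
R | XX[X]__Y
M halts after 14 transitions.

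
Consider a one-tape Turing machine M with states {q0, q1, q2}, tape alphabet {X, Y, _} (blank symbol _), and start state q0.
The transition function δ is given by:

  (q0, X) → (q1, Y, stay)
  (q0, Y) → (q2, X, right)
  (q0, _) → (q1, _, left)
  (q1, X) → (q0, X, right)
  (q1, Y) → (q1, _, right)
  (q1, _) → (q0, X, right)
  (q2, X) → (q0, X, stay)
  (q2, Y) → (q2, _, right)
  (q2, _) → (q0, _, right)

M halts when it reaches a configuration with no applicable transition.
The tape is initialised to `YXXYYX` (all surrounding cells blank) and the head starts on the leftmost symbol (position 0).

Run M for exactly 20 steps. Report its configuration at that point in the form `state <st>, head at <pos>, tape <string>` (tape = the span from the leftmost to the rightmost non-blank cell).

state q1, head at 6, tape X_XX__X

state=q0 head=0 tape=[Y]XXYYX__   (q0,Y)→(q2,X,right)
state=q2 head=1 tape=X[X]XYYX__   (q2,X)→(q0,X,stay)
state=q0 head=1 tape=X[X]XYYX__   (q0,X)→(q1,Y,stay)
state=q1 head=1 tape=X[Y]XYYX__   (q1,Y)→(q1,_,right)
state=q1 head=2 tape=X_[X]YYX__   (q1,X)→(q0,X,right)
state=q0 head=3 tape=X_X[Y]YX__   (q0,Y)→(q2,X,right)
state=q2 head=4 tape=X_XX[Y]X__   (q2,Y)→(q2,_,right)
state=q2 head=5 tape=X_XX_[X]__   (q2,X)→(q0,X,stay)
state=q0 head=5 tape=X_XX_[X]__   (q0,X)→(q1,Y,stay)
state=q1 head=5 tape=X_XX_[Y]__   (q1,Y)→(q1,_,right)
state=q1 head=6 tape=X_XX__[_]_   (q1,_)→(q0,X,right)
state=q0 head=7 tape=X_XX__X[_]   (q0,_)→(q1,_,left)
state=q1 head=6 tape=X_XX__[X]_   (q1,X)→(q0,X,right)
state=q0 head=7 tape=X_XX__X[_]   (q0,_)→(q1,_,left)
state=q1 head=6 tape=X_XX__[X]_   (q1,X)→(q0,X,right)
state=q0 head=7 tape=X_XX__X[_]   (q0,_)→(q1,_,left)
state=q1 head=6 tape=X_XX__[X]_   (q1,X)→(q0,X,right)
state=q0 head=7 tape=X_XX__X[_]   (q0,_)→(q1,_,left)
state=q1 head=6 tape=X_XX__[X]_   (q1,X)→(q0,X,right)
state=q0 head=7 tape=X_XX__X[_]   (q0,_)→(q1,_,left)
state=q1 head=6 tape=X_XX__[X]_
After 20 steps: state q1, head at 6, tape X_XX__X.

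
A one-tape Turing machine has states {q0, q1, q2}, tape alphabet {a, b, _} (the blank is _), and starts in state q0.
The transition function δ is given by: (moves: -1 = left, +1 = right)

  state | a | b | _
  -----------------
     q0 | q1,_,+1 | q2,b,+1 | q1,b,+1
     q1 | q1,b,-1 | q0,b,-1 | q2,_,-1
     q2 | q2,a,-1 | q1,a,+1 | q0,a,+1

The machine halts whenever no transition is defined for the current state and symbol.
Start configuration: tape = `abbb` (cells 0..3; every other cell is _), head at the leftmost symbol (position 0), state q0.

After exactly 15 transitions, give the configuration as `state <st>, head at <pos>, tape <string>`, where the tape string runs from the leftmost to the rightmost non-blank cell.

state=q0 head=0 tape=[a]bbb   (q0,a)→(q1,_,+1)
state=q1 head=1 tape=_[b]bb   (q1,b)→(q0,b,-1)
state=q0 head=0 tape=[_]bbb   (q0,_)→(q1,b,+1)
state=q1 head=1 tape=b[b]bb   (q1,b)→(q0,b,-1)
state=q0 head=0 tape=[b]bbb   (q0,b)→(q2,b,+1)
state=q2 head=1 tape=b[b]bb   (q2,b)→(q1,a,+1)
state=q1 head=2 tape=ba[b]b   (q1,b)→(q0,b,-1)
state=q0 head=1 tape=b[a]bb   (q0,a)→(q1,_,+1)
state=q1 head=2 tape=b_[b]b   (q1,b)→(q0,b,-1)
state=q0 head=1 tape=b[_]bb   (q0,_)→(q1,b,+1)
state=q1 head=2 tape=bb[b]b   (q1,b)→(q0,b,-1)
state=q0 head=1 tape=b[b]bb   (q0,b)→(q2,b,+1)
state=q2 head=2 tape=bb[b]b   (q2,b)→(q1,a,+1)
state=q1 head=3 tape=bba[b]   (q1,b)→(q0,b,-1)
state=q0 head=2 tape=bb[a]b   (q0,a)→(q1,_,+1)
state=q1 head=3 tape=bb_[b]
After 15 steps: state q1, head at 3, tape bb_b.

state q1, head at 3, tape bb_b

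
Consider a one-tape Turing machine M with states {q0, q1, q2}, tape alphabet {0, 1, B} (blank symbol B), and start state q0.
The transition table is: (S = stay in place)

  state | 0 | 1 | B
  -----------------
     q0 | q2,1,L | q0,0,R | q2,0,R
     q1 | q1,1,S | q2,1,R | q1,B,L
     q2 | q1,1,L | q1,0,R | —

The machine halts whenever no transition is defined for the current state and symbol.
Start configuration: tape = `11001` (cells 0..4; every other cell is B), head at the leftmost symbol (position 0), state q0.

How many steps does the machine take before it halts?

state=q0 head=0 tape=[1]1001B   (q0,1)→(q0,0,R)
state=q0 head=1 tape=0[1]001B   (q0,1)→(q0,0,R)
state=q0 head=2 tape=00[0]01B   (q0,0)→(q2,1,L)
state=q2 head=1 tape=0[0]101B   (q2,0)→(q1,1,L)
state=q1 head=0 tape=[0]1101B   (q1,0)→(q1,1,S)
state=q1 head=0 tape=[1]1101B   (q1,1)→(q2,1,R)
state=q2 head=1 tape=1[1]101B   (q2,1)→(q1,0,R)
state=q1 head=2 tape=10[1]01B   (q1,1)→(q2,1,R)
state=q2 head=3 tape=101[0]1B   (q2,0)→(q1,1,L)
state=q1 head=2 tape=10[1]11B   (q1,1)→(q2,1,R)
state=q2 head=3 tape=101[1]1B   (q2,1)→(q1,0,R)
state=q1 head=4 tape=1010[1]B   (q1,1)→(q2,1,R)
state=q2 head=5 tape=10101[B]
M halts after 12 transitions.

12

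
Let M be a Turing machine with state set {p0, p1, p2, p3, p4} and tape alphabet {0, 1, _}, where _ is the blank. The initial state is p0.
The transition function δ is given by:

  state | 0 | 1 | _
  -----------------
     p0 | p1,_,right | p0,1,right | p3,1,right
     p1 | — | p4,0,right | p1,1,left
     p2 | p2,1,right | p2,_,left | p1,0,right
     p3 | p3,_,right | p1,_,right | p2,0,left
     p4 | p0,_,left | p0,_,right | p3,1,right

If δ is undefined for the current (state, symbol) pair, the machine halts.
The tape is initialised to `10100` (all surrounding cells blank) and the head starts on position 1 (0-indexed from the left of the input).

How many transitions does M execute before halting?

23

p0 | 1[0]100___   read 0 → write _, move right, go to p1
p1 | 1_[1]00___   read 1 → write 0, move right, go to p4
p4 | 1_0[0]0___   read 0 → write _, move left, go to p0
p0 | 1_[0]_0___   read 0 → write _, move right, go to p1
p1 | 1__[_]0___   read _ → write 1, move left, go to p1
p1 | 1_[_]10___   read _ → write 1, move left, go to p1
p1 | 1[_]110___   read _ → write 1, move left, go to p1
p1 | [1]1110___   read 1 → write 0, move right, go to p4
p4 | 0[1]110___   read 1 → write _, move right, go to p0
p0 | 0_[1]10___   read 1 → write 1, move right, go to p0
p0 | 0_1[1]0___   read 1 → write 1, move right, go to p0
p0 | 0_11[0]___   read 0 → write _, move right, go to p1
p1 | 0_11_[_]__   read _ → write 1, move left, go to p1
p1 | 0_11[_]1__   read _ → write 1, move left, go to p1
p1 | 0_1[1]11__   read 1 → write 0, move right, go to p4
p4 | 0_10[1]1__   read 1 → write _, move right, go to p0
p0 | 0_10_[1]__   read 1 → write 1, move right, go to p0
p0 | 0_10_1[_]_   read _ → write 1, move right, go to p3
p3 | 0_10_11[_]   read _ → write 0, move left, go to p2
p2 | 0_10_1[1]0   read 1 → write _, move left, go to p2
p2 | 0_10_[1]_0   read 1 → write _, move left, go to p2
p2 | 0_10[_]__0   read _ → write 0, move right, go to p1
p1 | 0_100[_]_0   read _ → write 1, move left, go to p1
p1 | 0_10[0]1_0
M halts after 23 transitions.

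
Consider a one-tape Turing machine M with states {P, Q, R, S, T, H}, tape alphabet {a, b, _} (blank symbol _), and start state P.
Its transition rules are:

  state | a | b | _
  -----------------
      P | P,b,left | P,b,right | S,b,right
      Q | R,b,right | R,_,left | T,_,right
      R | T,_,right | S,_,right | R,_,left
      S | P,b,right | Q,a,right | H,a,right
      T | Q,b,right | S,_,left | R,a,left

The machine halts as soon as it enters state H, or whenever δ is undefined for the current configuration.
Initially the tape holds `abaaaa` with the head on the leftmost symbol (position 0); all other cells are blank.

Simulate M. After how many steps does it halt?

9

state=P head=0 tape=_[a]baaaa   (P,a)→(P,b,left)
state=P head=-1 tape=[_]bbaaaa   (P,_)→(S,b,right)
state=S head=0 tape=b[b]baaaa   (S,b)→(Q,a,right)
state=Q head=1 tape=ba[b]aaaa   (Q,b)→(R,_,left)
state=R head=0 tape=b[a]_aaaa   (R,a)→(T,_,right)
state=T head=1 tape=b_[_]aaaa   (T,_)→(R,a,left)
state=R head=0 tape=b[_]aaaaa   (R,_)→(R,_,left)
state=R head=-1 tape=[b]_aaaaa   (R,b)→(S,_,right)
state=S head=0 tape=_[_]aaaaa   (S,_)→(H,a,right)
state=H head=1 tape=_a[a]aaaa
M halts after 9 transitions.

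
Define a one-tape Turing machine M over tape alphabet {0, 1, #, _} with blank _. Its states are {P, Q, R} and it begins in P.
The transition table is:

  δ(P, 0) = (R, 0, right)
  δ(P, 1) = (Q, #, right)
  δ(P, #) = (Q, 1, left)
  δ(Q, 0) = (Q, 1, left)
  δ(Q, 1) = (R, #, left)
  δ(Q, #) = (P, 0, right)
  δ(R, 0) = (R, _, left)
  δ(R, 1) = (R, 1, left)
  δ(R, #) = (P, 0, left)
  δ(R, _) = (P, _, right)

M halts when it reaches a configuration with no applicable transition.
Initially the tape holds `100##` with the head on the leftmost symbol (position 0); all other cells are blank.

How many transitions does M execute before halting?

20

P | _[1]00##   read 1 → write #, move right, go to Q
Q | _#[0]0##   read 0 → write 1, move left, go to Q
Q | _[#]10##   read # → write 0, move right, go to P
P | _0[1]0##   read 1 → write #, move right, go to Q
Q | _0#[0]##   read 0 → write 1, move left, go to Q
Q | _0[#]1##   read # → write 0, move right, go to P
P | _00[1]##   read 1 → write #, move right, go to Q
Q | _00#[#]#   read # → write 0, move right, go to P
P | _00#0[#]   read # → write 1, move left, go to Q
Q | _00#[0]1   read 0 → write 1, move left, go to Q
Q | _00[#]11   read # → write 0, move right, go to P
P | _000[1]1   read 1 → write #, move right, go to Q
Q | _000#[1]   read 1 → write #, move left, go to R
R | _000[#]#   read # → write 0, move left, go to P
P | _00[0]0#   read 0 → write 0, move right, go to R
R | _000[0]#   read 0 → write _, move left, go to R
R | _00[0]_#   read 0 → write _, move left, go to R
R | _0[0]__#   read 0 → write _, move left, go to R
R | _[0]___#   read 0 → write _, move left, go to R
R | [_]____#   read _ → write _, move right, go to P
P | _[_]___#
M halts after 20 transitions.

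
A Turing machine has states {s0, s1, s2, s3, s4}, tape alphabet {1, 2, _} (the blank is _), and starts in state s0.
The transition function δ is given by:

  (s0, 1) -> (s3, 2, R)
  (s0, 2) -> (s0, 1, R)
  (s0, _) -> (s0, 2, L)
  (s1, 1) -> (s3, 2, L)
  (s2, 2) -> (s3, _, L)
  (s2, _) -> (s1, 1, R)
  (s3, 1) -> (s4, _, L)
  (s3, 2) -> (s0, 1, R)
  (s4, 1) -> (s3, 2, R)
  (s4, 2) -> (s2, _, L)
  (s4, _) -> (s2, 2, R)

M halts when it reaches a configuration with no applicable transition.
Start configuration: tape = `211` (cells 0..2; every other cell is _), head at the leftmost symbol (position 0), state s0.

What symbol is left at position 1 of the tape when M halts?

_

state=s0 head=0 tape=[2]11   (s0,2)→(s0,1,R)
state=s0 head=1 tape=1[1]1   (s0,1)→(s3,2,R)
state=s3 head=2 tape=12[1]   (s3,1)→(s4,_,L)
state=s4 head=1 tape=1[2]_   (s4,2)→(s2,_,L)
state=s2 head=0 tape=[1]__
Cell 1 holds _ when M halts.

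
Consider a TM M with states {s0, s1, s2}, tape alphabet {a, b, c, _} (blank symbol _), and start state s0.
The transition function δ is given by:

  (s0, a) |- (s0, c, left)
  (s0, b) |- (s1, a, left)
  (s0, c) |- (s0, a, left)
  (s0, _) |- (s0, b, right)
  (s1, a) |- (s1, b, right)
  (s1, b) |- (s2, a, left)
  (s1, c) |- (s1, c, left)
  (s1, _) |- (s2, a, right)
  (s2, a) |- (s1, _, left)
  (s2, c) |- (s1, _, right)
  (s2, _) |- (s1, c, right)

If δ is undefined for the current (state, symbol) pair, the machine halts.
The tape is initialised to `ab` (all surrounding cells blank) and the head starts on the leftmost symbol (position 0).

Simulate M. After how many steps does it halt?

state=s0 head=0 tape=__[a]b   (s0,a)→(s0,c,left)
state=s0 head=-1 tape=_[_]cb   (s0,_)→(s0,b,right)
state=s0 head=0 tape=_b[c]b   (s0,c)→(s0,a,left)
state=s0 head=-1 tape=_[b]ab   (s0,b)→(s1,a,left)
state=s1 head=-2 tape=[_]aab   (s1,_)→(s2,a,right)
state=s2 head=-1 tape=a[a]ab   (s2,a)→(s1,_,left)
state=s1 head=-2 tape=[a]_ab   (s1,a)→(s1,b,right)
state=s1 head=-1 tape=b[_]ab   (s1,_)→(s2,a,right)
state=s2 head=0 tape=ba[a]b   (s2,a)→(s1,_,left)
state=s1 head=-1 tape=b[a]_b   (s1,a)→(s1,b,right)
state=s1 head=0 tape=bb[_]b   (s1,_)→(s2,a,right)
state=s2 head=1 tape=bba[b]
M halts after 11 transitions.

11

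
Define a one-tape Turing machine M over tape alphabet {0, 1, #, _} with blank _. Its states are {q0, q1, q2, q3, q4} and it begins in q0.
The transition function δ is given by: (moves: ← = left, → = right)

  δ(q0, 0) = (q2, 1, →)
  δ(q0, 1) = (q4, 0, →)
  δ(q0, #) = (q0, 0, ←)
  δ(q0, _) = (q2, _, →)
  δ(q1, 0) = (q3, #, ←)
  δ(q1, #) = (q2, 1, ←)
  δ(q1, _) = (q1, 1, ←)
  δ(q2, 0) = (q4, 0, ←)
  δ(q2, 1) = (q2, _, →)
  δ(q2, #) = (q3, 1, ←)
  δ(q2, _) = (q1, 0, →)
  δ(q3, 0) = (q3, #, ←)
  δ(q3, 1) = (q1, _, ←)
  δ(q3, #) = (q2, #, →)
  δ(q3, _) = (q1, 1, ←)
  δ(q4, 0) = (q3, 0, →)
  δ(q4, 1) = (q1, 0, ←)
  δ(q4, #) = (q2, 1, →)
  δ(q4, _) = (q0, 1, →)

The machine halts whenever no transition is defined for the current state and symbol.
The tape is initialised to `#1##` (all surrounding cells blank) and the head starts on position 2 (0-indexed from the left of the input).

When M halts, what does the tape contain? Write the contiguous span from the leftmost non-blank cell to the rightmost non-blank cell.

0111111#1

state=q0 head=2 tape=_#1[#]#____   (q0,#)→(q0,0,←)
state=q0 head=1 tape=_#[1]0#____   (q0,1)→(q4,0,→)
state=q4 head=2 tape=_#0[0]#____   (q4,0)→(q3,0,→)
state=q3 head=3 tape=_#00[#]____   (q3,#)→(q2,#,→)
state=q2 head=4 tape=_#00#[_]___   (q2,_)→(q1,0,→)
state=q1 head=5 tape=_#00#0[_]__   (q1,_)→(q1,1,←)
state=q1 head=4 tape=_#00#[0]1__   (q1,0)→(q3,#,←)
state=q3 head=3 tape=_#00[#]#1__   (q3,#)→(q2,#,→)
state=q2 head=4 tape=_#00#[#]1__   (q2,#)→(q3,1,←)
state=q3 head=3 tape=_#00[#]11__   (q3,#)→(q2,#,→)
state=q2 head=4 tape=_#00#[1]1__   (q2,1)→(q2,_,→)
state=q2 head=5 tape=_#00#_[1]__   (q2,1)→(q2,_,→)
state=q2 head=6 tape=_#00#__[_]_   (q2,_)→(q1,0,→)
state=q1 head=7 tape=_#00#__0[_]   (q1,_)→(q1,1,←)
state=q1 head=6 tape=_#00#__[0]1   (q1,0)→(q3,#,←)
state=q3 head=5 tape=_#00#_[_]#1   (q3,_)→(q1,1,←)
state=q1 head=4 tape=_#00#[_]1#1   (q1,_)→(q1,1,←)
state=q1 head=3 tape=_#00[#]11#1   (q1,#)→(q2,1,←)
state=q2 head=2 tape=_#0[0]111#1   (q2,0)→(q4,0,←)
state=q4 head=1 tape=_#[0]0111#1   (q4,0)→(q3,0,→)
state=q3 head=2 tape=_#0[0]111#1   (q3,0)→(q3,#,←)
state=q3 head=1 tape=_#[0]#111#1   (q3,0)→(q3,#,←)
state=q3 head=0 tape=_[#]##111#1   (q3,#)→(q2,#,→)
state=q2 head=1 tape=_#[#]#111#1   (q2,#)→(q3,1,←)
state=q3 head=0 tape=_[#]1#111#1   (q3,#)→(q2,#,→)
state=q2 head=1 tape=_#[1]#111#1   (q2,1)→(q2,_,→)
state=q2 head=2 tape=_#_[#]111#1   (q2,#)→(q3,1,←)
state=q3 head=1 tape=_#[_]1111#1   (q3,_)→(q1,1,←)
state=q1 head=0 tape=_[#]11111#1   (q1,#)→(q2,1,←)
state=q2 head=-1 tape=[_]111111#1   (q2,_)→(q1,0,→)
state=q1 head=0 tape=0[1]11111#1
The non-blank tape span at halt is 0111111#1.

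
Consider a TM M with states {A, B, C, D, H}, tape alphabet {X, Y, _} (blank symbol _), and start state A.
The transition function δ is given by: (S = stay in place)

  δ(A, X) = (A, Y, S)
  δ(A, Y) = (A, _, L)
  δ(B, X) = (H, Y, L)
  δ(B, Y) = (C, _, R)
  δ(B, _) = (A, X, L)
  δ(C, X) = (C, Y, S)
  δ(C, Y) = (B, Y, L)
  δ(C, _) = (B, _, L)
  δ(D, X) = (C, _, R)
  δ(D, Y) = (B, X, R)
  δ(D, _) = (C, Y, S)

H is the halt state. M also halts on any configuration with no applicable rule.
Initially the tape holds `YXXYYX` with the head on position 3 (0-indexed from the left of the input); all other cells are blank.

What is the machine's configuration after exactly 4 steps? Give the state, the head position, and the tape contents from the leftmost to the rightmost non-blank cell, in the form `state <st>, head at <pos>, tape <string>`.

state A, head at 1, tape YY__YX

A | YXX[Y]YX   read Y → write _, move L, go to A
A | YX[X]_YX   read X → write Y, move S, go to A
A | YX[Y]_YX   read Y → write _, move L, go to A
A | Y[X]__YX   read X → write Y, move S, go to A
A | Y[Y]__YX
After 4 steps: state A, head at 1, tape YY__YX.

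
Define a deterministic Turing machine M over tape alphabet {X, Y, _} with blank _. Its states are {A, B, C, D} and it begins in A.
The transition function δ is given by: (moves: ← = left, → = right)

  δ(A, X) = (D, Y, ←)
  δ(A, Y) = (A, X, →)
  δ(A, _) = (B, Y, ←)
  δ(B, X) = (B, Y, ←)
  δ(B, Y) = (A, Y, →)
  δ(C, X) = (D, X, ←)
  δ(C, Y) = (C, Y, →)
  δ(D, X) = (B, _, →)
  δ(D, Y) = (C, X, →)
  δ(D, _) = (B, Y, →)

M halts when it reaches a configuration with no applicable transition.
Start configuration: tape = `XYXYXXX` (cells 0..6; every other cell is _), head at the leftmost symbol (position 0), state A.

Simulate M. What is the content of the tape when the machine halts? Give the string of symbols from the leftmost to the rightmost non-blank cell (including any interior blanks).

state=A head=0 tape=_[X]YXYXXX   (A,X)→(D,Y,←)
state=D head=-1 tape=[_]YYXYXXX   (D,_)→(B,Y,→)
state=B head=0 tape=Y[Y]YXYXXX   (B,Y)→(A,Y,→)
state=A head=1 tape=YY[Y]XYXXX   (A,Y)→(A,X,→)
state=A head=2 tape=YYX[X]YXXX   (A,X)→(D,Y,←)
state=D head=1 tape=YY[X]YYXXX   (D,X)→(B,_,→)
state=B head=2 tape=YY_[Y]YXXX   (B,Y)→(A,Y,→)
state=A head=3 tape=YY_Y[Y]XXX   (A,Y)→(A,X,→)
state=A head=4 tape=YY_YX[X]XX   (A,X)→(D,Y,←)
state=D head=3 tape=YY_Y[X]YXX   (D,X)→(B,_,→)
state=B head=4 tape=YY_Y_[Y]XX   (B,Y)→(A,Y,→)
state=A head=5 tape=YY_Y_Y[X]X   (A,X)→(D,Y,←)
state=D head=4 tape=YY_Y_[Y]YX   (D,Y)→(C,X,→)
state=C head=5 tape=YY_Y_X[Y]X   (C,Y)→(C,Y,→)
state=C head=6 tape=YY_Y_XY[X]   (C,X)→(D,X,←)
state=D head=5 tape=YY_Y_X[Y]X   (D,Y)→(C,X,→)
state=C head=6 tape=YY_Y_XX[X]   (C,X)→(D,X,←)
state=D head=5 tape=YY_Y_X[X]X   (D,X)→(B,_,→)
state=B head=6 tape=YY_Y_X_[X]   (B,X)→(B,Y,←)
state=B head=5 tape=YY_Y_X[_]Y
The non-blank tape span at halt is YY_Y_X_Y.

YY_Y_X_Y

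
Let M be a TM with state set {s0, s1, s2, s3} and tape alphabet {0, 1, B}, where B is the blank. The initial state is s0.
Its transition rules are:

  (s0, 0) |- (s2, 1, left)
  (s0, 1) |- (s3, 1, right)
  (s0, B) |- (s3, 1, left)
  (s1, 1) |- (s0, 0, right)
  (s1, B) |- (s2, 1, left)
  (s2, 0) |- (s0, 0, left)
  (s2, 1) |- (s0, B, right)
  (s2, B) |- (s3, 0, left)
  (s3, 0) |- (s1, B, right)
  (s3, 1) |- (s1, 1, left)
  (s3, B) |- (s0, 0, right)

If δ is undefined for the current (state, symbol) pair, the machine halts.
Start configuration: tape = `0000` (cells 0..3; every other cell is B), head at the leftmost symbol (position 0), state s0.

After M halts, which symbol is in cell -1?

0

s0 | BBBB[0]000   read 0 → write 1, move left, go to s2
s2 | BBB[B]1000   read B → write 0, move left, go to s3
s3 | BB[B]01000   read B → write 0, move right, go to s0
s0 | BB0[0]1000   read 0 → write 1, move left, go to s2
s2 | BB[0]11000   read 0 → write 0, move left, go to s0
s0 | B[B]011000   read B → write 1, move left, go to s3
s3 | [B]1011000   read B → write 0, move right, go to s0
s0 | 0[1]011000   read 1 → write 1, move right, go to s3
s3 | 01[0]11000   read 0 → write B, move right, go to s1
s1 | 01B[1]1000   read 1 → write 0, move right, go to s0
s0 | 01B0[1]000   read 1 → write 1, move right, go to s3
s3 | 01B01[0]00   read 0 → write B, move right, go to s1
s1 | 01B01B[0]0
Cell -1 holds 0 when M halts.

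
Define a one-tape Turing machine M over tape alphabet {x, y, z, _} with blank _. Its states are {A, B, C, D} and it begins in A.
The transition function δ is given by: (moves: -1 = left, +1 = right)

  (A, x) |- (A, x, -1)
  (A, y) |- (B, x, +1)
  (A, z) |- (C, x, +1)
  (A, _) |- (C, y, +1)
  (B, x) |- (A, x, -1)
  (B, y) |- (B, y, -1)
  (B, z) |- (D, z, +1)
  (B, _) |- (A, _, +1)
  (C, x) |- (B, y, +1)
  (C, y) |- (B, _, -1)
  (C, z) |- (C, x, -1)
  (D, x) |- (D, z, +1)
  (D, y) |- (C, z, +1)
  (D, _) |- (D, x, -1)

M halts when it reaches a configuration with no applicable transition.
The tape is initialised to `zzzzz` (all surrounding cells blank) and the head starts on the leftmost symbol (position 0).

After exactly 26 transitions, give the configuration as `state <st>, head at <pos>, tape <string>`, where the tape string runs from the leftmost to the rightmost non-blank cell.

A | ___[z]zzzz   read z → write x, move +1, go to C
C | ___x[z]zzz   read z → write x, move -1, go to C
C | ___[x]xzzz   read x → write y, move +1, go to B
B | ___y[x]zzz   read x → write x, move -1, go to A
A | ___[y]xzzz   read y → write x, move +1, go to B
B | ___x[x]zzz   read x → write x, move -1, go to A
A | ___[x]xzzz   read x → write x, move -1, go to A
A | __[_]xxzzz   read _ → write y, move +1, go to C
C | __y[x]xzzz   read x → write y, move +1, go to B
B | __yy[x]zzz   read x → write x, move -1, go to A
A | __y[y]xzzz   read y → write x, move +1, go to B
B | __yx[x]zzz   read x → write x, move -1, go to A
A | __y[x]xzzz   read x → write x, move -1, go to A
A | __[y]xxzzz   read y → write x, move +1, go to B
B | __x[x]xzzz   read x → write x, move -1, go to A
A | __[x]xxzzz   read x → write x, move -1, go to A
A | _[_]xxxzzz   read _ → write y, move +1, go to C
C | _y[x]xxzzz   read x → write y, move +1, go to B
B | _yy[x]xzzz   read x → write x, move -1, go to A
A | _y[y]xxzzz   read y → write x, move +1, go to B
B | _yx[x]xzzz   read x → write x, move -1, go to A
A | _y[x]xxzzz   read x → write x, move -1, go to A
A | _[y]xxxzzz   read y → write x, move +1, go to B
B | _x[x]xxzzz   read x → write x, move -1, go to A
A | _[x]xxxzzz   read x → write x, move -1, go to A
A | [_]xxxxzzz   read _ → write y, move +1, go to C
C | y[x]xxxzzz
After 26 steps: state C, head at -2, tape yxxxxzzz.

state C, head at -2, tape yxxxxzzz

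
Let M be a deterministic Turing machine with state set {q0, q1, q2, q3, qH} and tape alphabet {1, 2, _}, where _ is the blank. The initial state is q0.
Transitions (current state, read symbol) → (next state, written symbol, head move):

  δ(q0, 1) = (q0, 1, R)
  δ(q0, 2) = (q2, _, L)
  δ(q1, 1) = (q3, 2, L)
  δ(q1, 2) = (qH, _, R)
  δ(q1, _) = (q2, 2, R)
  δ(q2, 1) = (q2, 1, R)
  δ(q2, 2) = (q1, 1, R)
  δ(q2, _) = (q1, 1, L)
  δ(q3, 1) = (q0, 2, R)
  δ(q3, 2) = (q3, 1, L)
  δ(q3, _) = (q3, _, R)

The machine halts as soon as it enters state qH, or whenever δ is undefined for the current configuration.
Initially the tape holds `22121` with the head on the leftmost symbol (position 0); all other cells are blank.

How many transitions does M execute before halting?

27

state=q0 head=0 tape=___[2]2121_   (q0,2)→(q2,_,L)
state=q2 head=-1 tape=__[_]_2121_   (q2,_)→(q1,1,L)
state=q1 head=-2 tape=_[_]1_2121_   (q1,_)→(q2,2,R)
state=q2 head=-1 tape=_2[1]_2121_   (q2,1)→(q2,1,R)
state=q2 head=0 tape=_21[_]2121_   (q2,_)→(q1,1,L)
state=q1 head=-1 tape=_2[1]12121_   (q1,1)→(q3,2,L)
state=q3 head=-2 tape=_[2]212121_   (q3,2)→(q3,1,L)
state=q3 head=-3 tape=[_]1212121_   (q3,_)→(q3,_,R)
state=q3 head=-2 tape=_[1]212121_   (q3,1)→(q0,2,R)
state=q0 head=-1 tape=_2[2]12121_   (q0,2)→(q2,_,L)
state=q2 head=-2 tape=_[2]_12121_   (q2,2)→(q1,1,R)
state=q1 head=-1 tape=_1[_]12121_   (q1,_)→(q2,2,R)
state=q2 head=0 tape=_12[1]2121_   (q2,1)→(q2,1,R)
state=q2 head=1 tape=_121[2]121_   (q2,2)→(q1,1,R)
state=q1 head=2 tape=_1211[1]21_   (q1,1)→(q3,2,L)
state=q3 head=1 tape=_121[1]221_   (q3,1)→(q0,2,R)
state=q0 head=2 tape=_1212[2]21_   (q0,2)→(q2,_,L)
state=q2 head=1 tape=_121[2]_21_   (q2,2)→(q1,1,R)
state=q1 head=2 tape=_1211[_]21_   (q1,_)→(q2,2,R)
state=q2 head=3 tape=_12112[2]1_   (q2,2)→(q1,1,R)
state=q1 head=4 tape=_121121[1]_   (q1,1)→(q3,2,L)
state=q3 head=3 tape=_12112[1]2_   (q3,1)→(q0,2,R)
state=q0 head=4 tape=_121122[2]_   (q0,2)→(q2,_,L)
state=q2 head=3 tape=_12112[2]__   (q2,2)→(q1,1,R)
state=q1 head=4 tape=_121121[_]_   (q1,_)→(q2,2,R)
state=q2 head=5 tape=_1211212[_]   (q2,_)→(q1,1,L)
state=q1 head=4 tape=_121121[2]1   (q1,2)→(qH,_,R)
state=qH head=5 tape=_121121_[1]
M halts after 27 transitions.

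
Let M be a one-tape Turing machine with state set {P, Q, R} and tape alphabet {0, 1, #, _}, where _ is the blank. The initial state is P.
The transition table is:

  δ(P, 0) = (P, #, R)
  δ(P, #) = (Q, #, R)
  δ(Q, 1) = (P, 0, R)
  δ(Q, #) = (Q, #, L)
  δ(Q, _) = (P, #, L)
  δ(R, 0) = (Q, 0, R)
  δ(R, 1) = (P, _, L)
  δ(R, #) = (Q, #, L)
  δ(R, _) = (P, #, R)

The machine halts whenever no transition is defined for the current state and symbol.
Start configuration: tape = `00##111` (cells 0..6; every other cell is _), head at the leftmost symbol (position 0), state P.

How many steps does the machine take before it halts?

P | __[0]0##111   read 0 → write #, move R, go to P
P | __#[0]##111   read 0 → write #, move R, go to P
P | __##[#]#111   read # → write #, move R, go to Q
Q | __###[#]111   read # → write #, move L, go to Q
Q | __##[#]#111   read # → write #, move L, go to Q
Q | __#[#]##111   read # → write #, move L, go to Q
Q | __[#]###111   read # → write #, move L, go to Q
Q | _[_]####111   read _ → write #, move L, go to P
P | [_]#####111
M halts after 8 transitions.

8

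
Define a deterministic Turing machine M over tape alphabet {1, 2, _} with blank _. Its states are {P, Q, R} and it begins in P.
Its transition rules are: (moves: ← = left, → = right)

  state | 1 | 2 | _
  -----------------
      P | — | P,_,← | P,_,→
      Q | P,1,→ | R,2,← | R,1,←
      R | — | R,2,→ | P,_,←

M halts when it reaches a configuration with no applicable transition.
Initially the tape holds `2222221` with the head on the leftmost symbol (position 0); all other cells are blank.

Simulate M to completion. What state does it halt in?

P | _[2]222221   read 2 → write _, move ←, go to P
P | [_]_222221   read _ → write _, move →, go to P
P | _[_]222221   read _ → write _, move →, go to P
P | __[2]22221   read 2 → write _, move ←, go to P
P | _[_]_22221   read _ → write _, move →, go to P
P | __[_]22221   read _ → write _, move →, go to P
P | ___[2]2221   read 2 → write _, move ←, go to P
P | __[_]_2221   read _ → write _, move →, go to P
P | ___[_]2221   read _ → write _, move →, go to P
P | ____[2]221   read 2 → write _, move ←, go to P
P | ___[_]_221   read _ → write _, move →, go to P
P | ____[_]221   read _ → write _, move →, go to P
P | _____[2]21   read 2 → write _, move ←, go to P
P | ____[_]_21   read _ → write _, move →, go to P
P | _____[_]21   read _ → write _, move →, go to P
P | ______[2]1   read 2 → write _, move ←, go to P
P | _____[_]_1   read _ → write _, move →, go to P
P | ______[_]1   read _ → write _, move →, go to P
P | _______[1]
No transition is defined for (P, 1); M halts in state P.

P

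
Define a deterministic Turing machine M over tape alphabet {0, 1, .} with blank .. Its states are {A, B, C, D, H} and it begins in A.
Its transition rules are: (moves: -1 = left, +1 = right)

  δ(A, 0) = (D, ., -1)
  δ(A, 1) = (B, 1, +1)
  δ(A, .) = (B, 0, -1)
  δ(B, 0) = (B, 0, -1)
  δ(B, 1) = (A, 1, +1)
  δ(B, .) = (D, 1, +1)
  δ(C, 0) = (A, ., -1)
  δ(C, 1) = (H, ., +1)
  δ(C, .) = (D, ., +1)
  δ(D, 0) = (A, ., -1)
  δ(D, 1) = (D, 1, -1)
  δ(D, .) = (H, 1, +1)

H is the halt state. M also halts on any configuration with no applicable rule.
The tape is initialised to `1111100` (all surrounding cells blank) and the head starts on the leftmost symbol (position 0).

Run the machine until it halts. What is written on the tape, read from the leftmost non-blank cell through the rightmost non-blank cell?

state=A head=0 tape=.[1]111100   (A,1)→(B,1,+1)
state=B head=1 tape=.1[1]11100   (B,1)→(A,1,+1)
state=A head=2 tape=.11[1]1100   (A,1)→(B,1,+1)
state=B head=3 tape=.111[1]100   (B,1)→(A,1,+1)
state=A head=4 tape=.1111[1]00   (A,1)→(B,1,+1)
state=B head=5 tape=.11111[0]0   (B,0)→(B,0,-1)
state=B head=4 tape=.1111[1]00   (B,1)→(A,1,+1)
state=A head=5 tape=.11111[0]0   (A,0)→(D,.,-1)
state=D head=4 tape=.1111[1].0   (D,1)→(D,1,-1)
state=D head=3 tape=.111[1]1.0   (D,1)→(D,1,-1)
state=D head=2 tape=.11[1]11.0   (D,1)→(D,1,-1)
state=D head=1 tape=.1[1]111.0   (D,1)→(D,1,-1)
state=D head=0 tape=.[1]1111.0   (D,1)→(D,1,-1)
state=D head=-1 tape=[.]11111.0   (D,.)→(H,1,+1)
state=H head=0 tape=1[1]1111.0
The non-blank tape span at halt is 111111.0.

111111.0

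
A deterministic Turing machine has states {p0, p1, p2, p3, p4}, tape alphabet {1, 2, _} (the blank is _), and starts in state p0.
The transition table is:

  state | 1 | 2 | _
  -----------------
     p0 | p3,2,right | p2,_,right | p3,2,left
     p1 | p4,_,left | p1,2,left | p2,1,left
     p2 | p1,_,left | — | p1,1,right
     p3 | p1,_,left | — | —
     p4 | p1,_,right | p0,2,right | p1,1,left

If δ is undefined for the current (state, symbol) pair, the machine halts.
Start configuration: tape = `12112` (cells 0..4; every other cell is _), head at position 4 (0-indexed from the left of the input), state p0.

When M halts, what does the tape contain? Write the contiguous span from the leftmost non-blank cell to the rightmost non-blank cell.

state=p0 head=4 tape=1211[2]__   (p0,2)→(p2,_,right)
state=p2 head=5 tape=1211_[_]_   (p2,_)→(p1,1,right)
state=p1 head=6 tape=1211_1[_]   (p1,_)→(p2,1,left)
state=p2 head=5 tape=1211_[1]1   (p2,1)→(p1,_,left)
state=p1 head=4 tape=1211[_]_1   (p1,_)→(p2,1,left)
state=p2 head=3 tape=121[1]1_1   (p2,1)→(p1,_,left)
state=p1 head=2 tape=12[1]_1_1   (p1,1)→(p4,_,left)
state=p4 head=1 tape=1[2]__1_1   (p4,2)→(p0,2,right)
state=p0 head=2 tape=12[_]_1_1   (p0,_)→(p3,2,left)
state=p3 head=1 tape=1[2]2_1_1
The non-blank tape span at halt is 122_1_1.

122_1_1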